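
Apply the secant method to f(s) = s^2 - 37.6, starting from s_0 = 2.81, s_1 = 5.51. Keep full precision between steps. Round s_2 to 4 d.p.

f(s_0) = -29.703900, f(s_1) = -7.239900
s_2 = 5.510000 - (-7.239900)·(5.510000 - 2.810000)/(-7.239900 - (-29.703900)) = 6.380180; f(s_2) = 3.106701

6.3802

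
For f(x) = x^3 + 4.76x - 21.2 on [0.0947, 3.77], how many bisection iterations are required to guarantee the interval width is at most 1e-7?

Initial width b − a = 3.77 − 0.0947 = 3.675300.
After n steps the width is (b−a)/2^n; need (b−a)/2^n ≤ 1e-7.
So n ≥ log₂(3.675300/1e-7) = log₂(36753000.0000) ≈ 25.1314.
Hence n = 26.

26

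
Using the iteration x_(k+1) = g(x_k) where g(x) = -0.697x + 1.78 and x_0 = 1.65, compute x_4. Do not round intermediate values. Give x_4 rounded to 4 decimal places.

1.1908

x_1 = g(1.650000) = 0.629950
x_2 = g(0.629950) = 1.340925
x_3 = g(1.340925) = 0.845375
x_4 = g(0.845375) = 1.190773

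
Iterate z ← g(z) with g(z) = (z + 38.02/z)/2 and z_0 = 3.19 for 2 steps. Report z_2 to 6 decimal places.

z_1 = g(3.190000) = 7.554248
z_2 = g(7.554248) = 6.293589

6.293589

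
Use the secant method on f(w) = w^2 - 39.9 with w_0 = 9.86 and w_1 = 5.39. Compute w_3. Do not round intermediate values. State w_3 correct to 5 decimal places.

6.33401

f(w_0) = 57.319600, f(w_1) = -10.847900
w_2 = 5.390000 - (-10.847900)·(5.390000 - 9.860000)/(-10.847900 - (57.319600)) = 6.101338; f(w_2) = -2.673678
w_3 = 6.101338 - (-2.673678)·(6.101338 - 5.390000)/(-2.673678 - (-10.847900)) = 6.334007; f(w_3) = 0.219641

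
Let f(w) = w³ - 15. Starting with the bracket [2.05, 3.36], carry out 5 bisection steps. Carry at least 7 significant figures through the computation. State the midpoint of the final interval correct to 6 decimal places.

f(2.050000) = -6.384875, f(3.360000) = 22.933056 (opposite signs)
step 1: m = 2.705000, f(m) = 4.792553 > 0 → root in [2.050000, 2.705000]
step 2: m = 2.377500, f(m) = -1.561166 < 0 → root in [2.377500, 2.705000]
step 3: m = 2.541250, f(m) = 1.411269 > 0 → root in [2.377500, 2.541250]
step 4: m = 2.459375, f(m) = -0.124408 < 0 → root in [2.459375, 2.541250]
step 5: m = 2.500312, f(m) = 0.630860 > 0 → root in [2.459375, 2.500312]
Midpoint of [2.459375, 2.500312] = 2.479844

2.479844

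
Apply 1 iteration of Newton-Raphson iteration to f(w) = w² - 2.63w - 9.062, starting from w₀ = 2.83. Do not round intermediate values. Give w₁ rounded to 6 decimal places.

5.633960

f'(w) = 2w - 2.63
w_0 = 2.830000: f = -8.496000, f' = 3.030000 → w_1 = 2.830000 - (-8.496000)/(3.030000) = 5.633960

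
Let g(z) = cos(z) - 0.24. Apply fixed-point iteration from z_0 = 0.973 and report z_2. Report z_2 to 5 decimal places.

z_1 = g(0.973000) = 0.322822
z_2 = g(0.322822) = 0.708344

0.70834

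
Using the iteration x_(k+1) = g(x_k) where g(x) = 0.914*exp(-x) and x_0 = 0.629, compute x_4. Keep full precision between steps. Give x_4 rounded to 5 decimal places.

x_1 = g(0.629000) = 0.487276
x_2 = g(0.487276) = 0.561468
x_3 = g(0.561468) = 0.521319
x_4 = g(0.521319) = 0.542675

0.54268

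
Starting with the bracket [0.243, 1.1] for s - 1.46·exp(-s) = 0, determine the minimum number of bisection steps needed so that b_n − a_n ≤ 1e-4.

Initial width b − a = 1.1 − 0.243 = 0.857000.
After n steps the width is (b−a)/2^n; need (b−a)/2^n ≤ 1e-4.
So n ≥ log₂(0.857000/1e-4) = log₂(8570.0000) ≈ 13.0651.
Hence n = 14.

14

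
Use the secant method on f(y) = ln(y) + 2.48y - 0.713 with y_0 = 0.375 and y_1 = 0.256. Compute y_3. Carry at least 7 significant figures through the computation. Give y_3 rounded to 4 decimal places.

0.5333

f(y_0) = -0.763829, f(y_1) = -1.440698
y_2 = 0.256000 - (-1.440698)·(0.256000 - 0.375000)/(-1.440698 - (-0.763829)) = 0.509289; f(y_2) = -0.124705
y_3 = 0.509289 - (-0.124705)·(0.509289 - 0.256000)/(-0.124705 - (-1.440698)) = 0.533290; f(y_3) = -0.019129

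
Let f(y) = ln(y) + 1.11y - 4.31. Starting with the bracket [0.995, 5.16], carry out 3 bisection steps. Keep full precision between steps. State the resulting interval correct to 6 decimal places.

f(0.995000) = -3.210563, f(5.160000) = 3.058537 (opposite signs)
step 1: m = 3.077500, f(m) = 0.230143 > 0 → root in [0.995000, 3.077500]
step 2: m = 2.036250, f(m) = -1.338653 < 0 → root in [2.036250, 3.077500]
step 3: m = 2.556875, f(m) = -0.533083 < 0 → root in [2.556875, 3.077500]

[2.556875, 3.077500]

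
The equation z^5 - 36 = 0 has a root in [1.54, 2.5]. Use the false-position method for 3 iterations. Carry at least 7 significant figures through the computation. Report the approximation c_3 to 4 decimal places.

2.0180

f(1.540000) = -27.338291, f(2.500000) = 61.656250
step 1: c = 1.834903, f(c) = -15.199892 < 0 → new bracket [1.834903, 2.500000]
step 2: c = 1.966440, f(c) = -6.596219 < 0 → new bracket [1.966440, 2.500000]
step 3: c = 2.018005, f(c) = -2.533404 < 0 → new bracket [2.018005, 2.500000]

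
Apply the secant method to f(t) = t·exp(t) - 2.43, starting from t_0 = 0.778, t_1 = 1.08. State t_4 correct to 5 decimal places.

0.94476

f(t_0) = -0.736206, f(t_1) = 0.750254
t_2 = 1.080000 - (0.750254)·(1.080000 - 0.778000)/(0.750254 - (-0.736206)) = 0.927573; f(t_2) = -0.084757
t_3 = 0.927573 - (-0.084757)·(0.927573 - 1.080000)/(-0.084757 - (0.750254)) = 0.943045; f(t_3) = -0.008461
t_4 = 0.943045 - (-0.008461)·(0.943045 - 0.927573)/(-0.008461 - (-0.084757)) = 0.944761; f(t_4) = 0.000111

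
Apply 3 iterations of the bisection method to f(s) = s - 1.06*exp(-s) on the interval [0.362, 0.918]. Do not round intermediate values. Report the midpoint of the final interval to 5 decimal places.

f(0.362000) = -0.376059, f(0.918000) = 0.494724 (opposite signs)
step 1: m = 0.640000, f(m) = 0.081070 > 0 → root in [0.362000, 0.640000]
step 2: m = 0.501000, f(m) = -0.141280 < 0 → root in [0.501000, 0.640000]
step 3: m = 0.570500, f(m) = -0.028657 < 0 → root in [0.570500, 0.640000]
Midpoint of [0.570500, 0.640000] = 0.605250

0.60525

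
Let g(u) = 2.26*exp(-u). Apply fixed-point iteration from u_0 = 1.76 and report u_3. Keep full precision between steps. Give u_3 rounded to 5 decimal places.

u_1 = g(1.760000) = 0.388821
u_2 = g(0.388821) = 1.531953
u_3 = g(1.531953) = 0.488416

0.48842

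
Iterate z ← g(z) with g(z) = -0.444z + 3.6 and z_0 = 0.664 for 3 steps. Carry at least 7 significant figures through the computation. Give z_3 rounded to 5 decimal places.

z_1 = g(0.664000) = 3.305184
z_2 = g(3.305184) = 2.132498
z_3 = g(2.132498) = 2.653171

2.65317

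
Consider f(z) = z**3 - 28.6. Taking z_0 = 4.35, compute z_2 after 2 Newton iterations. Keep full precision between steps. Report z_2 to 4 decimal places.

f'(z) = 3z**2
z_0 = 4.350000: f = 53.712875, f' = 56.767500 → z_1 = 4.350000 - (53.712875)/(56.767500) = 3.403809
z_1 = 3.403809: f = 10.836258, f' = 34.757755 → z_2 = 3.403809 - (10.836258)/(34.757755) = 3.092044

3.0920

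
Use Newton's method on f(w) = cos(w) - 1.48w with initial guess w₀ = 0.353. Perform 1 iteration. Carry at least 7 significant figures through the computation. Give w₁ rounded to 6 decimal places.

0.580801

f'(w) = -sin(w) - 1.48
w_0 = 0.353000: f = 0.415900, f' = -1.825714 → w_1 = 0.353000 - (0.415900)/(-1.825714) = 0.580801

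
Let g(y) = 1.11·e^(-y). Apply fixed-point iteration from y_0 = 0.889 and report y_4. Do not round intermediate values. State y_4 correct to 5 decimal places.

y_1 = g(0.889000) = 0.456284
y_2 = g(0.456284) = 0.703334
y_3 = g(0.703334) = 0.549375
y_4 = g(0.549375) = 0.640815

0.64081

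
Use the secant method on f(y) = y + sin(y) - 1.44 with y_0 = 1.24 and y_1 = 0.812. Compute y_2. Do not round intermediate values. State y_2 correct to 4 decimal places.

0.7475

f(y_0) = 0.745784, f(y_1) = 0.097665
y_2 = 0.812000 - (0.097665)·(0.812000 - 1.240000)/(0.097665 - (0.745784)) = 0.747505; f(y_2) = -0.012684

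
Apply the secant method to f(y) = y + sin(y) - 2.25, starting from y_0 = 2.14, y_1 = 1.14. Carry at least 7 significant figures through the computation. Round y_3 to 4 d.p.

1.2929

f(y_0) = 0.732330, f(y_1) = -0.201367
y_2 = 1.140000 - (-0.201367)·(1.140000 - 2.140000)/(-0.201367 - (0.732330)) = 1.355666; f(y_2) = 0.082614
y_3 = 1.355666 - (0.082614)·(1.355666 - 1.140000)/(0.082614 - (-0.201367)) = 1.292925; f(y_3) = 0.004567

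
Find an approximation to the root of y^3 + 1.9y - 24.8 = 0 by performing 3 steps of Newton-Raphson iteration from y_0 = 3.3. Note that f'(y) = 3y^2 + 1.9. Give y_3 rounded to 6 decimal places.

y_0 = 3.300000: f = 17.407000, f' = 34.570000 → y_1 = 3.300000 - (17.407000)/(34.570000) = 2.796471
y_1 = 2.796471: f = 2.382396, f' = 25.360749 → y_2 = 2.796471 - (2.382396)/(25.360749) = 2.702531
y_2 = 2.702531: f = 0.073206, f' = 23.811016 → y_3 = 2.702531 - (0.073206)/(23.811016) = 2.699456

2.699456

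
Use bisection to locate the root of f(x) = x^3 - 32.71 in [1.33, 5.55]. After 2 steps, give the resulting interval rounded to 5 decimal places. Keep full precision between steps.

f(1.330000) = -30.357363, f(5.550000) = 138.243875 (opposite signs)
step 1: m = 3.440000, f(m) = 7.997584 > 0 → root in [1.330000, 3.440000]
step 2: m = 2.385000, f(m) = -19.143583 < 0 → root in [2.385000, 3.440000]

[2.38500, 3.44000]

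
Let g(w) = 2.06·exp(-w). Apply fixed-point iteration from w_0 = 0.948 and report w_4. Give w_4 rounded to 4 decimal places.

w_1 = g(0.948000) = 0.798281
w_2 = g(0.798281) = 0.927210
w_3 = g(0.927210) = 0.815052
w_4 = g(0.815052) = 0.911790

0.9118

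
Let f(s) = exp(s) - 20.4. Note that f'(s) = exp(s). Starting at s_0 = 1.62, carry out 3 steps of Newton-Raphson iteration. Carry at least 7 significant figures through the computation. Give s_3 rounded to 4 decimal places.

3.2846

s_0 = 1.620000: f = -15.346910, f' = 5.053090 → s_1 = 1.620000 - (-15.346910)/(5.053090) = 4.657133
s_1 = 4.657133: f = 84.933706, f' = 105.333706 → s_2 = 4.657133 - (84.933706)/(105.333706) = 3.850804
s_2 = 3.850804: f = 26.630845, f' = 47.030845 → s_3 = 3.850804 - (26.630845)/(47.030845) = 3.284562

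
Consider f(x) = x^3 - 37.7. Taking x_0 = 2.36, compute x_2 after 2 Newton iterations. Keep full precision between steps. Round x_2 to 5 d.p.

f'(x) = 3x^2
x_0 = 2.360000: f = -24.555744, f' = 16.708800 → x_1 = 2.360000 - (-24.555744)/(16.708800) = 3.829629
x_1 = 3.829629: f = 18.465580, f' = 43.998184 → x_2 = 3.829629 - (18.465580)/(43.998184) = 3.409940

3.40994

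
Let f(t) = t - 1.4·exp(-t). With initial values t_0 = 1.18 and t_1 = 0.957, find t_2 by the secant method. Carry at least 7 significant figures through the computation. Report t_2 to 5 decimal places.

0.67403

f(t_0) = 0.749810, f(t_1) = 0.419339
t_2 = 0.957000 - (0.419339)·(0.957000 - 1.180000)/(0.419339 - (0.749810)) = 0.674032; f(t_2) = -0.039478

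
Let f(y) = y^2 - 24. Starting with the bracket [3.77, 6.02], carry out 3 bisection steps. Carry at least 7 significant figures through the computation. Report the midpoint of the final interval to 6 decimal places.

5.035625

f(3.770000) = -9.787100, f(6.020000) = 12.240400 (opposite signs)
step 1: m = 4.895000, f(m) = -0.038975 < 0 → root in [4.895000, 6.020000]
step 2: m = 5.457500, f(m) = 5.784306 > 0 → root in [4.895000, 5.457500]
step 3: m = 5.176250, f(m) = 2.793564 > 0 → root in [4.895000, 5.176250]
Midpoint of [4.895000, 5.176250] = 5.035625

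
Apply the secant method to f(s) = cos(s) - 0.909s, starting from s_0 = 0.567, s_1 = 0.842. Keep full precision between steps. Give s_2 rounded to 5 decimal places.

f(s_0) = 0.328113, f(s_1) = -0.099406
s_2 = 0.842000 - (-0.099406)·(0.842000 - 0.567000)/(-0.099406 - (0.328113)) = 0.778058; f(s_2) = 0.005024

0.77806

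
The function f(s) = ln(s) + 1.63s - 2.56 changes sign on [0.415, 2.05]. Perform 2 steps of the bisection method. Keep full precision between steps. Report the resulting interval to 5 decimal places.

[1.23250, 1.64125]

f(0.415000) = -2.763027, f(2.050000) = 1.499340 (opposite signs)
step 1: m = 1.232500, f(m) = -0.341980 < 0 → root in [1.232500, 2.050000]
step 2: m = 1.641250, f(m) = 0.610696 > 0 → root in [1.232500, 1.641250]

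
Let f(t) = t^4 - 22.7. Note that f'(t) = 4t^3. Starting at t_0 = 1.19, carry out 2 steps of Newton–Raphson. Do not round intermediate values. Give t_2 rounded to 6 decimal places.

3.268501

Newton update: t ← t − f(t)/f'(t).
t_0 = 1.190000: f = -20.694661, f' = 6.740636 → t_1 = 1.190000 - (-20.694661)/(6.740636) = 4.260135
t_1 = 4.260135: f = 306.677056, f' = 309.264449 → t_2 = 4.260135 - (306.677056)/(309.264449) = 3.268501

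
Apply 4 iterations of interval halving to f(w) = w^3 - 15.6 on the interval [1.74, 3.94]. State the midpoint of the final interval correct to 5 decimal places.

f(1.740000) = -10.331976, f(3.940000) = 45.562984 (opposite signs)
step 1: m = 2.840000, f(m) = 7.306304 > 0 → root in [1.740000, 2.840000]
step 2: m = 2.290000, f(m) = -3.591011 < 0 → root in [2.290000, 2.840000]
step 3: m = 2.565000, f(m) = 1.275712 > 0 → root in [2.290000, 2.565000]
step 4: m = 2.427500, f(m) = -1.295334 < 0 → root in [2.427500, 2.565000]
Midpoint of [2.427500, 2.565000] = 2.496250

2.49625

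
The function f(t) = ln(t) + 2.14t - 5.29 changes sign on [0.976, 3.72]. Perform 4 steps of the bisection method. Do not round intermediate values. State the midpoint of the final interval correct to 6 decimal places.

2.090750

f(0.976000) = -3.225653, f(3.720000) = 3.984524 (opposite signs)
step 1: m = 2.348000, f(m) = 0.588284 > 0 → root in [0.976000, 2.348000]
step 2: m = 1.662000, f(m) = -1.225298 < 0 → root in [1.662000, 2.348000]
step 3: m = 2.005000, f(m) = -0.303656 < 0 → root in [2.005000, 2.348000]
step 4: m = 2.176500, f(m) = 0.145428 > 0 → root in [2.005000, 2.176500]
Midpoint of [2.005000, 2.176500] = 2.090750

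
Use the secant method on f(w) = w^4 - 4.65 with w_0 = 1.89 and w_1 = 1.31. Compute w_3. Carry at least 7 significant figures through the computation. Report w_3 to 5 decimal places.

f(w_0) = 8.109898, f(w_1) = -1.705001
w_2 = 1.310000 - (-1.705001)·(1.310000 - 1.890000)/(-1.705001 - (8.109898)) = 1.410755; f(w_2) = -0.688986
w_3 = 1.410755 - (-0.688986)·(1.410755 - 1.310000)/(-0.688986 - (-1.705001)) = 1.479080; f(w_3) = 0.135928

1.47908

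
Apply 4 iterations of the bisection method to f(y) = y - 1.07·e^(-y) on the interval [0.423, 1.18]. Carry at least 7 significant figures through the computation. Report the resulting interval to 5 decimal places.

[0.56494, 0.61225]

f(0.423000) = -0.277934, f(1.180000) = 0.851212 (opposite signs)
step 1: m = 0.801500, f(m) = 0.321439 > 0 → root in [0.423000, 0.801500]
step 2: m = 0.612250, f(m) = 0.032171 > 0 → root in [0.423000, 0.612250]
step 3: m = 0.517625, f(m) = -0.120025 < 0 → root in [0.517625, 0.612250]
step 4: m = 0.564937, f(m) = -0.043246 < 0 → root in [0.564937, 0.612250]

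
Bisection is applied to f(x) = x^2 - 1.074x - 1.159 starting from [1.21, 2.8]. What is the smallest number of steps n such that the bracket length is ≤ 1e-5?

18

Initial width b − a = 2.8 − 1.21 = 1.590000.
After n steps the width is (b−a)/2^n; need (b−a)/2^n ≤ 1e-5.
So n ≥ log₂(1.590000/1e-5) = log₂(159000.0000) ≈ 17.2787.
Hence n = 18.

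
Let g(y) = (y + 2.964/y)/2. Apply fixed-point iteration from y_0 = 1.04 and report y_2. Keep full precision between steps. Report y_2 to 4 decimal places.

1.7345

y_1 = g(1.040000) = 1.945000
y_2 = g(1.945000) = 1.734454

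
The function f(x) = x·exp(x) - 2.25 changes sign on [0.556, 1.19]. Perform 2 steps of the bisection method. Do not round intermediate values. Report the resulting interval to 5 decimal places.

f(0.556000) = -1.280512, f(1.190000) = 1.661627 (opposite signs)
step 1: m = 0.873000, f(m) = -0.159966 < 0 → root in [0.873000, 1.190000]
step 2: m = 1.031500, f(m) = 0.643637 > 0 → root in [0.873000, 1.031500]

[0.87300, 1.03150]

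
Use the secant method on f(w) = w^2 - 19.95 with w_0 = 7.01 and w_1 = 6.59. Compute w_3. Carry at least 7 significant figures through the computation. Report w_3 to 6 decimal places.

4.540168

f(w_0) = 29.190100, f(w_1) = 23.478100
w_2 = 6.590000 - (23.478100)·(6.590000 - 7.010000)/(23.478100 - (29.190100)) = 4.863669; f(w_2) = 3.705277
w_3 = 4.863669 - (3.705277)·(4.863669 - 6.590000)/(3.705277 - (23.478100)) = 4.540168; f(w_3) = 0.663123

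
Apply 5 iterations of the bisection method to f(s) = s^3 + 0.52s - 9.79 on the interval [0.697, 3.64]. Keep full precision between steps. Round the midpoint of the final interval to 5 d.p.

f(0.697000) = -9.088951, f(3.640000) = 40.331344 (opposite signs)
step 1: m = 2.168500, f(m) = 1.534758 > 0 → root in [0.697000, 2.168500]
step 2: m = 1.432750, f(m) = -6.103860 < 0 → root in [1.432750, 2.168500]
step 3: m = 1.800625, f(m) = -3.015598 < 0 → root in [1.800625, 2.168500]
step 4: m = 1.984563, f(m) = -0.941851 < 0 → root in [1.984563, 2.168500]
step 5: m = 2.076531, f(m) = 0.243762 > 0 → root in [1.984563, 2.076531]
Midpoint of [1.984563, 2.076531] = 2.030547

2.03055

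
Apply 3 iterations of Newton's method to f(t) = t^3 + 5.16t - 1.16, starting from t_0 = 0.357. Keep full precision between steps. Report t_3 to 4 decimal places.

f'(t) = 3t^2 + 5.16
t_0 = 0.357000: f = 0.727619, f' = 5.542347 → t_1 = 0.357000 - (0.727619)/(5.542347) = 0.225716
t_1 = 0.225716: f = 0.016196, f' = 5.312844 → t_2 = 0.225716 - (0.016196)/(5.312844) = 0.222668
t_2 = 0.222668: f = 0.000006, f' = 5.308743 → t_3 = 0.222668 - (0.000006)/(5.308743) = 0.222667

0.2227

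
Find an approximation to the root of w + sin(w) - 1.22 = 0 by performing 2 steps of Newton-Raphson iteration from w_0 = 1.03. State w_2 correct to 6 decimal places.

0.630213

f'(w) = 1 + cos(w)
w_0 = 1.030000: f = 0.667299, f' = 1.514819 → w_1 = 1.030000 - (0.667299)/(1.514819) = 0.589486
w_1 = 0.589486: f = -0.074580, f' = 1.831227 → w_2 = 0.589486 - (-0.074580)/(1.831227) = 0.630213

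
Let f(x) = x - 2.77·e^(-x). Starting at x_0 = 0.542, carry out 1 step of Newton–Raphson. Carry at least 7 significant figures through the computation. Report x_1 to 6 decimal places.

f'(x) = 1 + 2.77·e^(-x)
x_0 = 0.542000: f = -1.068987, f' = 2.610987 → x_1 = 0.542000 - (-1.068987)/(2.610987) = 0.951419

0.951419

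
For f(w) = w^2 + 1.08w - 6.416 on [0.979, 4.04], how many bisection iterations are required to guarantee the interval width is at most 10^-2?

Initial width b − a = 4.04 − 0.979 = 3.061000.
After n steps the width is (b−a)/2^n; need (b−a)/2^n ≤ 10^-2.
So n ≥ log₂(3.061000/10^-2) = log₂(306.1000) ≈ 8.2579.
Hence n = 9.

9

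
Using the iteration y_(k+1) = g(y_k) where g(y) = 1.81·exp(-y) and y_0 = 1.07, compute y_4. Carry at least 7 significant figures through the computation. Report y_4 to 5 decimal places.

y_1 = g(1.070000) = 0.620845
y_2 = g(0.620845) = 0.972857
y_3 = g(0.972857) = 0.684183
y_4 = g(0.684183) = 0.913149

0.91315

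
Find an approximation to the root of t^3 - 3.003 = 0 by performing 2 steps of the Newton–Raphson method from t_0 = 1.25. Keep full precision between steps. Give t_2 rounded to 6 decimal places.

1.443388

Newton update: t ← t − f(t)/f'(t).
f'(t) = 3t^2
t_0 = 1.250000: f = -1.049875, f' = 4.687500 → t_1 = 1.250000 - (-1.049875)/(4.687500) = 1.473973
t_1 = 1.473973: f = 0.199351, f' = 6.517792 → t_2 = 1.473973 - (0.199351)/(6.517792) = 1.443388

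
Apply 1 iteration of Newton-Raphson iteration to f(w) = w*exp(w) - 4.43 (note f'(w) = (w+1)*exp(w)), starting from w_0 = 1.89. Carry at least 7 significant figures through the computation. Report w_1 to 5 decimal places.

Newton update: w ← w − f(w)/f'(w).
w_0 = 1.890000: f = 8.080607, f' = 19.129975 → w_1 = 1.890000 - (8.080607)/(19.129975) = 1.467595

1.46759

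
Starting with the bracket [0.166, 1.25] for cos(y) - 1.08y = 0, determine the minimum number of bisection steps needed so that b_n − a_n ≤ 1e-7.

24

Initial width b − a = 1.25 − 0.166 = 1.084000.
After n steps the width is (b−a)/2^n; need (b−a)/2^n ≤ 1e-7.
So n ≥ log₂(1.084000/1e-7) = log₂(10840000.0000) ≈ 23.3699.
Hence n = 24.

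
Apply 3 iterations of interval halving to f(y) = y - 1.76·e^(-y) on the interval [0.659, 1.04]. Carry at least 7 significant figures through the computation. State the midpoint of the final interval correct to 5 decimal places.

0.77806

f(0.659000) = -0.251568, f(1.040000) = 0.417920 (opposite signs)
step 1: m = 0.849500, f(m) = 0.096874 > 0 → root in [0.659000, 0.849500]
step 2: m = 0.754250, f(m) = -0.073589 < 0 → root in [0.754250, 0.849500]
step 3: m = 0.801875, f(m) = 0.012537 > 0 → root in [0.754250, 0.801875]
Midpoint of [0.754250, 0.801875] = 0.778063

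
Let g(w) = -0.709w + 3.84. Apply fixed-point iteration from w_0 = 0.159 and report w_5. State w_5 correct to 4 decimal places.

2.6210

w_1 = g(0.159000) = 3.727269
w_2 = g(3.727269) = 1.197366
w_3 = g(1.197366) = 2.991067
w_4 = g(2.991067) = 1.719333
w_5 = g(1.719333) = 2.620993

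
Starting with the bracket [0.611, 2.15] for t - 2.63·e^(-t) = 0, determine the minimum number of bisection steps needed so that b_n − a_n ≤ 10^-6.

21

Initial width b − a = 2.15 − 0.611 = 1.539000.
After n steps the width is (b−a)/2^n; need (b−a)/2^n ≤ 10^-6.
So n ≥ log₂(1.539000/10^-6) = log₂(1539000.0000) ≈ 20.5536.
Hence n = 21.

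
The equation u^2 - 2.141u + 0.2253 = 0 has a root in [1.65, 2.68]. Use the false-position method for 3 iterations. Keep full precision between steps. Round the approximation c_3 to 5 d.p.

f(1.650000) = -0.584850, f(2.680000) = 1.669820
step 1: c = 1.917177, f(c) = -0.203809 < 0 → new bracket [1.917177, 2.680000]
step 2: c = 2.000155, f(c) = -0.056412 < 0 → new bracket [2.000155, 2.680000]
step 3: c = 2.022372, f(c) = -0.014610 < 0 → new bracket [2.022372, 2.680000]

2.02237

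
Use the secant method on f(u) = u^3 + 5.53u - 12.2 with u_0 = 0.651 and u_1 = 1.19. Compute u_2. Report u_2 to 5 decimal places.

1.67304

f(u_0) = -8.324076, f(u_1) = -3.934141
u_2 = 1.190000 - (-3.934141)·(1.190000 - 0.651000)/(-3.934141 - (-8.324076)) = 1.673037; f(u_2) = 1.734817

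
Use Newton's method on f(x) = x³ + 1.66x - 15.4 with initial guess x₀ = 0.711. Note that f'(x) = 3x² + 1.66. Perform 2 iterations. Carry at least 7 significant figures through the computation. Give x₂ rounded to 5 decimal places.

3.50687

x_0 = 0.711000: f = -13.860315, f' = 3.176563 → x_1 = 0.711000 - (-13.860315)/(3.176563) = 5.074305
x_1 = 5.074305: f = 123.679484, f' = 78.905727 → x_2 = 5.074305 - (123.679484)/(78.905727) = 3.506872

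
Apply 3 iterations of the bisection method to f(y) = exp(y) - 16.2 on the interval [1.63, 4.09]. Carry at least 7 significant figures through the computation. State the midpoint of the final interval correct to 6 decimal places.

f(1.630000) = -11.096125, f(4.090000) = 43.539892 (opposite signs)
step 1: m = 2.860000, f(m) = 1.261527 > 0 → root in [1.630000, 2.860000]
step 2: m = 2.245000, f(m) = -6.759584 < 0 → root in [2.245000, 2.860000]
step 3: m = 2.552500, f(m) = -3.360838 < 0 → root in [2.552500, 2.860000]
Midpoint of [2.552500, 2.860000] = 2.706250

2.706250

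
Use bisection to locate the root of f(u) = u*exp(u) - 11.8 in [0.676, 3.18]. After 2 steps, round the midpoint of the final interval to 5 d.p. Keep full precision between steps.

f(0.676000) = -10.470985, f(3.180000) = 64.668676 (opposite signs)
step 1: m = 1.928000, f(m) = 1.456436 > 0 → root in [0.676000, 1.928000]
step 2: m = 1.302000, f(m) = -7.013011 < 0 → root in [1.302000, 1.928000]
Midpoint of [1.302000, 1.928000] = 1.615000

1.61500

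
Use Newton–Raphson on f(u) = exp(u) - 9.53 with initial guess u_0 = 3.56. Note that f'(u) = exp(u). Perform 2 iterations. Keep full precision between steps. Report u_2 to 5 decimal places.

2.39284

u_0 = 3.560000: f = 25.633197, f' = 35.163197 → u_1 = 3.560000 - (25.633197)/(35.163197) = 2.831022
u_1 = 2.831022: f = 7.432788, f' = 16.962788 → u_2 = 2.831022 - (7.432788)/(16.962788) = 2.392840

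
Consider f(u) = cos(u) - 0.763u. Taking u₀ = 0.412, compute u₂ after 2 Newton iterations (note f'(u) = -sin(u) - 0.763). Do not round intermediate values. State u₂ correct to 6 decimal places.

Newton update: u ← u − f(u)/f'(u).
u_0 = 0.412000: f = 0.601966, f' = -1.163443 → u_1 = 0.412000 - (0.601966)/(-1.163443) = 0.929400
u_1 = 0.929400: f = -0.110818, f' = -1.564261 → u_2 = 0.929400 - (-0.110818)/(-1.564261) = 0.858557

0.858557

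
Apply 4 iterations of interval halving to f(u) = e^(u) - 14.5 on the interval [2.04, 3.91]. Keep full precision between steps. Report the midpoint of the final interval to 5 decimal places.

f(2.040000) = -6.809391, f(3.910000) = 35.398952 (opposite signs)
step 1: m = 2.975000, f(m) = 5.089623 > 0 → root in [2.040000, 2.975000]
step 2: m = 2.507500, f(m) = -2.225794 < 0 → root in [2.507500, 2.975000]
step 3: m = 2.741250, f(m) = 1.006356 > 0 → root in [2.507500, 2.741250]
step 4: m = 2.624375, f(m) = -0.704051 < 0 → root in [2.624375, 2.741250]
Midpoint of [2.624375, 2.741250] = 2.682812

2.68281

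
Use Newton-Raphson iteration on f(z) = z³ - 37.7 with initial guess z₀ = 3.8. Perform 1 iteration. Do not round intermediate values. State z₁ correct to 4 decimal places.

f'(z) = 3z²
z_0 = 3.800000: f = 17.172000, f' = 43.320000 → z_1 = 3.800000 - (17.172000)/(43.320000) = 3.403601

3.4036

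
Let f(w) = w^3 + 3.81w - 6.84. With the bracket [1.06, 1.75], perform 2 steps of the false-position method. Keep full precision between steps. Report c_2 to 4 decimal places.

1.2565

f(1.060000) = -1.610384, f(1.750000) = 5.186875
step 1: c = 1.223473, f(c) = -0.347172 < 0 → new bracket [1.223473, 1.750000]
step 2: c = 1.256504, f(c) = -0.068952 < 0 → new bracket [1.256504, 1.750000]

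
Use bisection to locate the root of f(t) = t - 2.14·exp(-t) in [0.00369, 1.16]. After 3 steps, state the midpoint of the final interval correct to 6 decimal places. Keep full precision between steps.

0.943192

f(0.003690) = -2.128428, f(1.160000) = 0.489140 (opposite signs)
step 1: m = 0.581845, f(m) = -0.614129 < 0 → root in [0.581845, 1.160000]
step 2: m = 0.870922, f(m) = -0.024807 < 0 → root in [0.870922, 1.160000]
step 3: m = 1.015461, f(m) = 0.240278 > 0 → root in [0.870922, 1.015461]
Midpoint of [0.870922, 1.015461] = 0.943192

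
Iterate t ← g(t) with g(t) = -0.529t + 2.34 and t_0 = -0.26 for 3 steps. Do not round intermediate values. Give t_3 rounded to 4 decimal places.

1.7955

t_1 = g(-0.260000) = 2.477540
t_2 = g(2.477540) = 1.029381
t_3 = g(1.029381) = 1.795457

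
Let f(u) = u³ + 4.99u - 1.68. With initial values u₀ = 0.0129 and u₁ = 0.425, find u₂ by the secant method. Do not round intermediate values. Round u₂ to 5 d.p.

f(u_0) = -1.615627, f(u_1) = 0.517516
u_2 = 0.425000 - (0.517516)·(0.425000 - 0.012900)/(0.517516 - (-1.615627)) = 0.325022; f(u_2) = -0.023807

0.32502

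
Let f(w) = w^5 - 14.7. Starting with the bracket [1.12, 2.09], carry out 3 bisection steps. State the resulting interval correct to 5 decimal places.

[1.60500, 1.72625]

f(1.120000) = -12.937658, f(2.090000) = 25.177822 (opposite signs)
step 1: m = 1.605000, f(m) = -4.049373 < 0 → root in [1.605000, 2.090000]
step 2: m = 1.847500, f(m) = 6.823963 > 0 → root in [1.605000, 1.847500]
step 3: m = 1.726250, f(m) = 0.629164 > 0 → root in [1.605000, 1.726250]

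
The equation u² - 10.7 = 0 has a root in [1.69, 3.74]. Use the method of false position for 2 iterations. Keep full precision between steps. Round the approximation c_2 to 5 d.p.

f(1.690000) = -7.843900, f(3.740000) = 3.287600
step 1: c = 3.134549, f(c) = -0.874604 < 0 → new bracket [3.134549, 3.740000]
step 2: c = 3.261772, f(c) = -0.060842 < 0 → new bracket [3.261772, 3.740000]

3.26177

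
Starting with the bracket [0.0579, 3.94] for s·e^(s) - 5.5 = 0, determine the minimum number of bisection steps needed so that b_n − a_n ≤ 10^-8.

29

Initial width b − a = 3.94 − 0.0579 = 3.882100.
After n steps the width is (b−a)/2^n; need (b−a)/2^n ≤ 10^-8.
So n ≥ log₂(3.882100/10^-8) = log₂(388210000.0000) ≈ 28.5323.
Hence n = 29.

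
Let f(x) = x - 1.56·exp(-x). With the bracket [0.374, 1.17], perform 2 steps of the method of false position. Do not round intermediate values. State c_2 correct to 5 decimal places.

False-position update: c = (a·f(b) − b·f(a))/(f(b) − f(a)); replace the endpoint whose sign matches f(c).
f(0.374000) = -0.699244, f(1.170000) = 0.685828
step 1: c = 0.775855, f(c) = 0.057772 > 0 → new bracket [0.374000, 0.775855]
step 2: c = 0.745188, f(c) = 0.004741 > 0 → new bracket [0.374000, 0.745188]

0.74519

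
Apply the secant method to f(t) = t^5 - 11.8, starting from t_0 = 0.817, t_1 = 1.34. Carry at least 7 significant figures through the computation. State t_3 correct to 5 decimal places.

1.45525

Secant update: t_(k+1) = t_k − f(t_k)·(t_k − t_(k-1))/(f(t_k) − f(t_(k-1))).
f(t_0) = -11.435993, f(t_1) = -7.479600
t_2 = 1.340000 - (-7.479600)·(1.340000 - 0.817000)/(-7.479600 - (-11.435993)) = 2.328737; f(t_2) = 56.686013
t_3 = 2.328737 - (56.686013)·(2.328737 - 1.340000)/(56.686013 - (-7.479600)) = 1.455254; f(t_3) = -5.273291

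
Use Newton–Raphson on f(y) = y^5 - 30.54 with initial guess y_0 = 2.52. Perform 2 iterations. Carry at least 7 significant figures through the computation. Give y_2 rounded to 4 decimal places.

Newton update: y ← y − f(y)/f'(y).
f'(y) = 5y^4
y_0 = 2.520000: f = 71.085502, f' = 201.637901 → y_1 = 2.520000 - (71.085502)/(201.637901) = 2.167460
y_1 = 2.167460: f = 17.296024, f' = 110.350439 → y_2 = 2.167460 - (17.296024)/(110.350439) = 2.010722

2.0107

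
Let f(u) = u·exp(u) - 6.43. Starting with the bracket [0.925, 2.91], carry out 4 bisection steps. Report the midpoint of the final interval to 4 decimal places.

1.4833

f(0.925000) = -4.097272, f(2.910000) = 46.988284 (opposite signs)
step 1: m = 1.917500, f(m) = 6.616531 > 0 → root in [0.925000, 1.917500]
step 2: m = 1.421250, f(m) = -0.542763 < 0 → root in [1.421250, 1.917500]
step 3: m = 1.669375, f(m) = 2.432459 > 0 → root in [1.421250, 1.669375]
step 4: m = 1.545313, f(m) = 0.816645 > 0 → root in [1.421250, 1.545313]
Midpoint of [1.421250, 1.545313] = 1.483281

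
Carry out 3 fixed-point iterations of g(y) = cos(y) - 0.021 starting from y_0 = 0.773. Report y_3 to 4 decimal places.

y_1 = g(0.773000) = 0.694819
y_2 = g(0.694819) = 0.747170
y_3 = g(0.747170) = 0.712615

0.7126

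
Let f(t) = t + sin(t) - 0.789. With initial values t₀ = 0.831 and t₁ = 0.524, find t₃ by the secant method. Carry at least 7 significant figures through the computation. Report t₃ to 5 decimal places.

f(t_0) = 0.780606, f(t_1) = 0.235347
t_2 = 0.524000 - (0.235347)·(0.524000 - 0.831000)/(0.235347 - (0.780606)) = 0.391491; f(t_2) = -0.015942
t_3 = 0.391491 - (-0.015942)·(0.391491 - 0.524000)/(-0.015942 - (0.235347)) = 0.399897; f(t_3) = 0.000221

0.39990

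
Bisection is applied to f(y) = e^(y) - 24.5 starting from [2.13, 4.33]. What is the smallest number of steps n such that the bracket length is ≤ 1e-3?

12

Initial width b − a = 4.33 − 2.13 = 2.200000.
After n steps the width is (b−a)/2^n; need (b−a)/2^n ≤ 1e-3.
So n ≥ log₂(2.200000/1e-3) = log₂(2200.0000) ≈ 11.1033.
Hence n = 12.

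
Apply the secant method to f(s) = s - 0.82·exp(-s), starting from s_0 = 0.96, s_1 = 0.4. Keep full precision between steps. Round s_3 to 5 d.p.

0.49835

f(s_0) = 0.646028, f(s_1) = -0.149662
s_2 = 0.400000 - (-0.149662)·(0.400000 - 0.960000)/(-0.149662 - (0.646028)) = 0.505331; f(s_2) = 0.010620
s_3 = 0.505331 - (0.010620)·(0.505331 - 0.400000)/(0.010620 - (-0.149662)) = 0.498352; f(s_3) = 0.000176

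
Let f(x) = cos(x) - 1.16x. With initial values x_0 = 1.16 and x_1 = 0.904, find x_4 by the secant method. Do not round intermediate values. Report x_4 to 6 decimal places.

0.673718

Secant update: x_(k+1) = x_k − f(x_k)·(x_k − x_(k-1))/(f(x_k) − f(x_(k-1))).
f(x_0) = -0.946260, f(x_1) = -0.430168
x_2 = 0.904000 - (-0.430168)·(0.904000 - 1.160000)/(-0.430168 - (-0.946260)) = 0.690621; f(x_2) = -0.030270
x_3 = 0.690621 - (-0.030270)·(0.690621 - 0.904000)/(-0.030270 - (-0.430168)) = 0.674470; f(x_3) = -0.001346
x_4 = 0.674470 - (-0.001346)·(0.674470 - 0.690621)/(-0.001346 - (-0.030270)) = 0.673718; f(x_4) = -0.000005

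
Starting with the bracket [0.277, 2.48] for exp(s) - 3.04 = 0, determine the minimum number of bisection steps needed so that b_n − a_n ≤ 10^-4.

15

Initial width b − a = 2.48 − 0.277 = 2.203000.
After n steps the width is (b−a)/2^n; need (b−a)/2^n ≤ 10^-4.
So n ≥ log₂(2.203000/10^-4) = log₂(22030.0000) ≈ 14.4272.
Hence n = 15.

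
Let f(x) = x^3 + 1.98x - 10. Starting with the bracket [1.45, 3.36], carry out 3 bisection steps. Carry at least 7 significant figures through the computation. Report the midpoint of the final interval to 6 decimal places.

1.808125

f(1.450000) = -4.080375, f(3.360000) = 34.585856 (opposite signs)
step 1: m = 2.405000, f(m) = 8.672480 > 0 → root in [1.450000, 2.405000]
step 2: m = 1.927500, f(m) = 0.977606 > 0 → root in [1.450000, 1.927500]
step 3: m = 1.688750, f(m) = -1.840168 < 0 → root in [1.688750, 1.927500]
Midpoint of [1.688750, 1.927500] = 1.808125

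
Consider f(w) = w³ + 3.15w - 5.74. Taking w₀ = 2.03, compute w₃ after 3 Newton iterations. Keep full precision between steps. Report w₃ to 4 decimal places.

1.2308

f'(w) = 3w² + 3.15
w_0 = 2.030000: f = 9.019927, f' = 15.512700 → w_1 = 2.030000 - (9.019927)/(15.512700) = 1.448546
w_1 = 1.448546: f = 1.862380, f' = 9.444853 → w_2 = 1.448546 - (1.862380)/(9.444853) = 1.251361
w_2 = 1.251361: f = 0.161299, f' = 7.847713 → w_3 = 1.251361 - (0.161299)/(7.847713) = 1.230807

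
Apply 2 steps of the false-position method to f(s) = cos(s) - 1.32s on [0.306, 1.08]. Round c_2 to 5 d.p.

f(0.306000) = 0.549626, f(1.080000) = -0.954272
step 1: c = 0.588872, f(c) = 0.054257 > 0 → new bracket [0.588872, 1.080000]
step 2: c = 0.615294, f(c) = 0.004416 > 0 → new bracket [0.615294, 1.080000]

0.61529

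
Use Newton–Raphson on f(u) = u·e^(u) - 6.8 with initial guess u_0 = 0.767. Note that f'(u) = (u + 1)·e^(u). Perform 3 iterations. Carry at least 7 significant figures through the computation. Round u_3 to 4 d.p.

Newton update: u ← u − f(u)/f'(u).
u_0 = 0.767000: f = -5.148421, f' = 3.804875 → u_1 = 0.767000 - (-5.148421)/(3.804875) = 2.120112
u_1 = 2.120112: f = 10.864917, f' = 25.996986 → u_2 = 2.120112 - (10.864917)/(25.996986) = 1.702182
u_2 = 1.702182: f = 2.538007, f' = 14.823911 → u_3 = 1.702182 - (2.538007)/(14.823911) = 1.530972

1.5310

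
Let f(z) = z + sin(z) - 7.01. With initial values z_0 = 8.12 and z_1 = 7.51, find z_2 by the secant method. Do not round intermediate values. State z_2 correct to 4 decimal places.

Secant update: z_(k+1) = z_k − f(z_k)·(z_k − z_(k-1))/(f(z_k) − f(z_(k-1))).
f(z_0) = 2.074825, f(z_1) = 1.441419
z_2 = 7.510000 - (1.441419)·(7.510000 - 8.120000)/(1.441419 - (2.074825)) = 6.121845; f(z_2) = -1.048797

6.1218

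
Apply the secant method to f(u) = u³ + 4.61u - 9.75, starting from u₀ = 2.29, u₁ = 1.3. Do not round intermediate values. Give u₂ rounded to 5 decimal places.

f(u_0) = 12.815889, f(u_1) = -1.560000
u_2 = 1.300000 - (-1.560000)·(1.300000 - 2.290000)/(-1.560000 - (12.815889)) = 1.407430; f(u_2) = -0.473828

1.40743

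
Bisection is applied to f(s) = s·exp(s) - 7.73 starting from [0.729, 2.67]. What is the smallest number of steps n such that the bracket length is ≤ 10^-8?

28

Initial width b − a = 2.67 − 0.729 = 1.941000.
After n steps the width is (b−a)/2^n; need (b−a)/2^n ≤ 10^-8.
So n ≥ log₂(1.941000/10^-8) = log₂(194100000.0000) ≈ 27.5322.
Hence n = 28.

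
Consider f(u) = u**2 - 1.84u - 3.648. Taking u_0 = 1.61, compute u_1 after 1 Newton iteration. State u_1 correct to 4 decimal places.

f'(u) = 2u - 1.84
u_0 = 1.610000: f = -4.018300, f' = 1.380000 → u_1 = 1.610000 - (-4.018300)/(1.380000) = 4.521812

4.5218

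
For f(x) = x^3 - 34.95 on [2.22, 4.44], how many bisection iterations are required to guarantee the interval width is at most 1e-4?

15

Initial width b − a = 4.44 − 2.22 = 2.220000.
After n steps the width is (b−a)/2^n; need (b−a)/2^n ≤ 1e-4.
So n ≥ log₂(2.220000/1e-4) = log₂(22200.0000) ≈ 14.4383.
Hence n = 15.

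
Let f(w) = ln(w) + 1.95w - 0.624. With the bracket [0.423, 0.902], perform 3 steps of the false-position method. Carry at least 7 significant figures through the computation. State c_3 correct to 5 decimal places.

f(0.423000) = -0.659533, f(0.902000) = 1.031759
step 1: c = 0.609790, f(c) = 0.070450 > 0 → new bracket [0.423000, 0.609790]
step 2: c = 0.591763, f(c) = 0.005289 > 0 → new bracket [0.423000, 0.591763]
step 3: c = 0.590420, f(c) = 0.000400 > 0 → new bracket [0.423000, 0.590420]

0.59042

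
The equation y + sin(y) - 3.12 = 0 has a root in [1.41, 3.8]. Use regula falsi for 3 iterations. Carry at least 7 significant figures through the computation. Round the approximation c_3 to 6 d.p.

3.409320

f(1.410000) = -0.722900, f(3.800000) = 0.068142
step 1: c = 3.594120, f(c) = 0.036880 > 0 → new bracket [1.410000, 3.594120]
step 2: c = 3.488102, f(c) = 0.028485 > 0 → new bracket [1.410000, 3.488102]
step 3: c = 3.409320, f(c) = 0.024780 > 0 → new bracket [1.410000, 3.409320]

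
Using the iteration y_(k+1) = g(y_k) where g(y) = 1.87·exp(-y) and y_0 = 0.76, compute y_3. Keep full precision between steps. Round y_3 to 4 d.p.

0.8573

y_1 = g(0.760000) = 0.874536
y_2 = g(0.874536) = 0.779894
y_3 = g(0.779894) = 0.857310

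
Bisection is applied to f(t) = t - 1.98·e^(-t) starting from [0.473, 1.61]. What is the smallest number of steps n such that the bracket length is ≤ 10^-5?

Initial width b − a = 1.61 − 0.473 = 1.137000.
After n steps the width is (b−a)/2^n; need (b−a)/2^n ≤ 10^-5.
So n ≥ log₂(1.137000/10^-5) = log₂(113700.0000) ≈ 16.7949.
Hence n = 17.

17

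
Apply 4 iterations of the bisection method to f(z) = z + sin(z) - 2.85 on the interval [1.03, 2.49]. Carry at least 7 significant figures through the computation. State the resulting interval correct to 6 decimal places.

f(1.030000) = -0.962701, f(2.490000) = 0.246454 (opposite signs)
step 1: m = 1.760000, f(m) = -0.107846 < 0 → root in [1.760000, 2.490000]
step 2: m = 2.125000, f(m) = 0.125320 > 0 → root in [1.760000, 2.125000]
step 3: m = 1.942500, f(m) = 0.024210 > 0 → root in [1.760000, 1.942500]
step 4: m = 1.851250, f(m) = -0.037820 < 0 → root in [1.851250, 1.942500]

[1.851250, 1.942500]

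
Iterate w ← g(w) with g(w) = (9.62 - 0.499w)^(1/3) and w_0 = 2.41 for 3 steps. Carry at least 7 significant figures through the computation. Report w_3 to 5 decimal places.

2.04860

w_1 = g(2.410000) = 2.034196
w_2 = g(2.034196) = 2.049192
w_3 = g(2.049192) = 2.048597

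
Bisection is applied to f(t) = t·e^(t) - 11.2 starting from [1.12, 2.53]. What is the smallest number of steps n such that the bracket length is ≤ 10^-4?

Initial width b − a = 2.53 − 1.12 = 1.410000.
After n steps the width is (b−a)/2^n; need (b−a)/2^n ≤ 10^-4.
So n ≥ log₂(1.410000/10^-4) = log₂(14100.0000) ≈ 13.7834.
Hence n = 14.

14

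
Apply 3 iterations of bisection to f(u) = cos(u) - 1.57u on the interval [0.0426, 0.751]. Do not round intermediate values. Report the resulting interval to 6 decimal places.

f(0.042600) = 0.932211, f(0.751000) = -0.448063 (opposite signs)
step 1: m = 0.396800, f(m) = 0.299326 > 0 → root in [0.396800, 0.751000]
step 2: m = 0.573900, f(m) = -0.061233 < 0 → root in [0.396800, 0.573900]
step 3: m = 0.485350, f(m) = 0.122512 > 0 → root in [0.485350, 0.573900]

[0.485350, 0.573900]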